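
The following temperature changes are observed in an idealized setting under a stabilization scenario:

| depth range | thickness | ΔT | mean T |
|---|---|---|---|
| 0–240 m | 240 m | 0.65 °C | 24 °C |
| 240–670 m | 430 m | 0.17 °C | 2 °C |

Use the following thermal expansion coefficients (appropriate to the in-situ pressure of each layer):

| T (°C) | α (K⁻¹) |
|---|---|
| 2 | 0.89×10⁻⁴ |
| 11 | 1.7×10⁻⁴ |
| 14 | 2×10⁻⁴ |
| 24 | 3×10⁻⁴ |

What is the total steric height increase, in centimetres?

5.33 cm

Layer 1 at 24 °C → α = 3×10⁻⁴ K⁻¹
Layer 2 at 2 °C → α = 0.89×10⁻⁴ K⁻¹
Layer 1: 3×10⁻⁴ × 0.65 × 240 = 0.04680 m
0.17 × 430 × 0.89×10⁻⁴ = 0.0065059 m
Δh = 0.04680 + 0.0065059 = 0.0533059 m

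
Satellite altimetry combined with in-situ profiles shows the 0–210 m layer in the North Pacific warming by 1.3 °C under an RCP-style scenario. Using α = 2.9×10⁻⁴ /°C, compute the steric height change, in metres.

0.0792 m

Δh = αΔT·H = 2.9×10⁻⁴ × 1.3 × 210 = 0.07917 m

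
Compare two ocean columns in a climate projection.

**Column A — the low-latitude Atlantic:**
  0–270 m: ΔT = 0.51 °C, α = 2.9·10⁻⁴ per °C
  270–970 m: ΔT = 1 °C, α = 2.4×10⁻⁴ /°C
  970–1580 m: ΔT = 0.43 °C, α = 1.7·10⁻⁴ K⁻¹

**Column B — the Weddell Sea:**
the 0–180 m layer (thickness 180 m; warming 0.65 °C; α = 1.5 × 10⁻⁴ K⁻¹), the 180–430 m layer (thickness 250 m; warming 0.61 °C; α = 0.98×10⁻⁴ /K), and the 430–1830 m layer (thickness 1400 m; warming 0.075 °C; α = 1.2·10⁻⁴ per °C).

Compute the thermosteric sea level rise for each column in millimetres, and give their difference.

A 0–270 m: 270 × 2.9×10⁻⁴ × 0.51 = 0.039933 m
A Layer 2: 700 × 2.4×10⁻⁴ × 1 = 0.16800 m
A 0.43 × 610 × 1.7×10⁻⁴ = 0.044591 m
A total: 0.252524 m
B 1.5×10⁻⁴ × 180 × 0.65 = 0.01755 m
B 250 × 0.61 × 0.98×10⁻⁴ = 0.014945 m
B 430–1830 m: 0.075 × 1.2×10⁻⁴ × 1400 = 0.01260 m
B total: 0.045095 m
Difference: 0.252524 − 0.045095 = 0.207429 m

Δh_A ≈ 253 mm, Δh_B ≈ 45.1 mm; difference ≈ 207 mm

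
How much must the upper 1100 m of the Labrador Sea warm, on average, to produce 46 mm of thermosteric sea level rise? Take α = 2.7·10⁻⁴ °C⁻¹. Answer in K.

0.155 K

ΔT = Δh/(αH) = 0.046 / (2.7×10⁻⁴ × 1100) ≈ 0.1549 K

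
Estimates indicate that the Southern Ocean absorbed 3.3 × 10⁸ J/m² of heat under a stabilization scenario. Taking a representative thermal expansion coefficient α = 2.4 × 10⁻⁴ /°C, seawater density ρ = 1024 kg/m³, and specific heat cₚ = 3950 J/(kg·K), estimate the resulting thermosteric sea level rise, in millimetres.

Δh ≈ 19.6 mm

Δh = αQ/(ρcₚ) = 2.4×10⁻⁴ × 3.3×10⁸ / (1024 × 3950) ≈ 0.019581 m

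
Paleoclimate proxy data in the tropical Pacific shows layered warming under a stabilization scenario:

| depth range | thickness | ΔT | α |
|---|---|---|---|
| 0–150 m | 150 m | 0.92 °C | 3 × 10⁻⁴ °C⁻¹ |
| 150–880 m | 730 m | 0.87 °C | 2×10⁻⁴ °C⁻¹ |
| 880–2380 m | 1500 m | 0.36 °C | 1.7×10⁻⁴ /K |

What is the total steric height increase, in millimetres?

0–150 m: 150 × 3×10⁻⁴ × 0.92 = 0.04140 m
2×10⁻⁴ × 730 × 0.87 = 0.12702 m
880–2380 m: 1500 × 1.7×10⁻⁴ × 0.36 = 0.09180 m
Δh = 0.04140 + 0.12702 + 0.09180 = 0.26022 m

about 260 mm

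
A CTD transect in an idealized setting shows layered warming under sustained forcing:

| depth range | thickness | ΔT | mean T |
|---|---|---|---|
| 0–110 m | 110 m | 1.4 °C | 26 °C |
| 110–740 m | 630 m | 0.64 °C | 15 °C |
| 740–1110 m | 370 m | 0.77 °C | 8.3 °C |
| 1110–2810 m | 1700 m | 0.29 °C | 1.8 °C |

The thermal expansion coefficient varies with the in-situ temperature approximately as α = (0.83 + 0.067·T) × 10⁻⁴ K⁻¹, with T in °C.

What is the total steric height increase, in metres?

Δh ≈ 0.20 m

Layer 1: α = (0.83 + 0.067×26)×10⁻⁴ = 2.572×10⁻⁴ K⁻¹
Layer 2: α = (0.83 + 0.067×15)×10⁻⁴ = 1.835×10⁻⁴ K⁻¹
Layer 3: α = (0.83 + 0.067×8.3)×10⁻⁴ = 1.3861×10⁻⁴ K⁻¹
Layer 4: α = (0.83 + 0.067×1.8)×10⁻⁴ = 0.9506×10⁻⁴ K⁻¹
Layer 1: 1.4 × 110 × 2.572×10⁻⁴ = 0.0396088 m
630 × 0.64 × 1.835×10⁻⁴ = 0.0739872 m
Layer 3: 1.3861×10⁻⁴ × 0.77 × 370 = 0.039489989 m
Layer 4: 1700 × 0.9506×10⁻⁴ × 0.29 = 0.04686458 m
Δh = 0.0396088 + 0.0739872 + 0.039489989 + 0.04686458 = 0.199950569 m ≈ 0.20 m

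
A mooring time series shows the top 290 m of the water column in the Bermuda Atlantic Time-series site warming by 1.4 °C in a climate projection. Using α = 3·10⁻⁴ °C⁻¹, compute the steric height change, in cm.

Δh = αΔT·H = 3×10⁻⁴ × 1.4 × 290 = 0.12180 m

Δh ≈ 12.2 cm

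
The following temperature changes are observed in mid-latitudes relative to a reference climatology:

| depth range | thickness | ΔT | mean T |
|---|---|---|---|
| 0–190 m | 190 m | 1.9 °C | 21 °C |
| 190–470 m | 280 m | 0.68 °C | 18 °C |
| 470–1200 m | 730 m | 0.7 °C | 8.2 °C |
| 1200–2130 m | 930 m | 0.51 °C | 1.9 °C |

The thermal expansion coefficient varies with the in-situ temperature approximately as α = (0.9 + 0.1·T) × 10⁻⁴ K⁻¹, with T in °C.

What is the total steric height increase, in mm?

Δh = 300 mm

Layer 1: α = (0.9 + 0.1×21)×10⁻⁴ = 3×10⁻⁴ K⁻¹
Layer 2: α = (0.9 + 0.1×18)×10⁻⁴ = 2.7×10⁻⁴ K⁻¹
Layer 3: α = (0.9 + 0.1×8.2)×10⁻⁴ = 1.72×10⁻⁴ K⁻¹
Layer 4: α = (0.9 + 0.1×1.9)×10⁻⁴ = 1.09×10⁻⁴ K⁻¹
0–190 m: 190 × 1.9 × 3×10⁻⁴ = 0.10830 m
190–470 m: 280 × 2.7×10⁻⁴ × 0.68 = 0.051408 m
730 × 0.7 × 1.72×10⁻⁴ = 0.087892 m
930 × 0.51 × 1.09×10⁻⁴ = 0.0516987 m
Δh = 0.10830 + 0.051408 + 0.087892 + 0.0516987 = 0.2992987 m ≈ 300 mm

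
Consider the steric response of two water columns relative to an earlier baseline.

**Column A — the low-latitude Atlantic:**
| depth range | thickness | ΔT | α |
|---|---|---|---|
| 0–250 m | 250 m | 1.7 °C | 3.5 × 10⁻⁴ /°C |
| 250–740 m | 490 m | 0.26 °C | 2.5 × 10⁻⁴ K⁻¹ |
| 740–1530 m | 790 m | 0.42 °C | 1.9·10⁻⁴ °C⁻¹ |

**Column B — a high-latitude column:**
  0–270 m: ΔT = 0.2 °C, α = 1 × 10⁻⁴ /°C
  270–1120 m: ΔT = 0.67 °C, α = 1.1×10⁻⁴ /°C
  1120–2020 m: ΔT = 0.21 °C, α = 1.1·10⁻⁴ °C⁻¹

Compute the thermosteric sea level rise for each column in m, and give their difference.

A 0–250 m: 250 × 1.7 × 3.5×10⁻⁴ = 0.14875 m
A 250–740 m: 2.5×10⁻⁴ × 0.26 × 490 = 0.03185 m
A Layer 3: 0.42 × 790 × 1.9×10⁻⁴ = 0.063042 m
A total: 0.243642 m
B Layer 1: 1×10⁻⁴ × 270 × 0.2 = 0.00540 m
B Layer 2: 0.67 × 1.1×10⁻⁴ × 850 = 0.062645 m
B 1120–2020 m: 0.21 × 1.1×10⁻⁴ × 900 = 0.02079 m
B total: 0.088835 m
Difference: 0.243642 − 0.088835 = 0.154807 m

A: 0.244 m; B: 0.0888 m; difference 0.155 m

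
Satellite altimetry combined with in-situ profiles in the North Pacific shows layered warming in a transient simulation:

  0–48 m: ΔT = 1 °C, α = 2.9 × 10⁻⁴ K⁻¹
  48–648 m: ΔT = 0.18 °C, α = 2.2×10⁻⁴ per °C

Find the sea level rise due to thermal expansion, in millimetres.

2.9×10⁻⁴ × 48 × 1 = 0.01392 m
0.18 × 2.2×10⁻⁴ × 600 = 0.02376 m
Δh = 0.01392 + 0.02376 = 0.03768 m

38 mm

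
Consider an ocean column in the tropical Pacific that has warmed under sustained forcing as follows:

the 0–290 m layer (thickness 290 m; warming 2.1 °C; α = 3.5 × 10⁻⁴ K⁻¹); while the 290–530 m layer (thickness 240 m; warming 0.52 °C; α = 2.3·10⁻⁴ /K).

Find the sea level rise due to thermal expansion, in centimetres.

Δh = 24.2 cm

2.1 × 3.5×10⁻⁴ × 290 = 0.21315 m
Layer 2: 0.52 × 2.3×10⁻⁴ × 240 = 0.028704 m
Δh = 0.21315 + 0.028704 = 0.241854 m ≈ 24.2 cm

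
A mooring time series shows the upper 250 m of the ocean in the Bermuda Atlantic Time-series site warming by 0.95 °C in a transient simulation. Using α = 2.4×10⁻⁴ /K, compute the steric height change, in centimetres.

about 5.70 cm

Δh = αΔT·H = 2.4×10⁻⁴ × 0.95 × 250 = 0.05700 m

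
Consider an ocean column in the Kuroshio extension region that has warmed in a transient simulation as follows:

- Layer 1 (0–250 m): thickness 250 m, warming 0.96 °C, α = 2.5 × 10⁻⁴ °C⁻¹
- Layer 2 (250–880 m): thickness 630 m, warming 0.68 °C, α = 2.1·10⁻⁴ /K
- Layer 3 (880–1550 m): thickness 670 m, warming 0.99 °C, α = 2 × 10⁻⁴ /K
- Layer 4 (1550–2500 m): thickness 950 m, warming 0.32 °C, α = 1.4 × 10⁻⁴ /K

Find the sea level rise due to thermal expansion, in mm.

Layer 1: 250 × 2.5×10⁻⁴ × 0.96 = 0.06000 m
250–880 m: 0.68 × 630 × 2.1×10⁻⁴ = 0.089964 m
Layer 3: 2×10⁻⁴ × 670 × 0.99 = 0.13266 m
0.32 × 950 × 1.4×10⁻⁴ = 0.04256 m
Δh = 0.06000 + 0.089964 + 0.13266 + 0.04256 = 0.325184 m

Δh = 325 mm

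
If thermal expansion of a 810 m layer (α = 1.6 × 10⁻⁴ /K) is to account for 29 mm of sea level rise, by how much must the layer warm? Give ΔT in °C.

ΔT = Δh/(αH) = 0.029 / (1.6×10⁻⁴ × 810) ≈ 0.2238 °C

ΔT ≈ 0.22 °C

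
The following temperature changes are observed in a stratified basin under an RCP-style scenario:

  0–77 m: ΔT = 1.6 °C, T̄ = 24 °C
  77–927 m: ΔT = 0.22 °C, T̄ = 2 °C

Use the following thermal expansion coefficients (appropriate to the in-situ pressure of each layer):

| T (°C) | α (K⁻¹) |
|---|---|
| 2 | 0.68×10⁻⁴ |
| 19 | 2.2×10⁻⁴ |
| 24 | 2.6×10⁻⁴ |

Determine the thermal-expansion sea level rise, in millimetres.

Layer 1 at 24 °C → α = 2.6×10⁻⁴ K⁻¹
Layer 2 at 2 °C → α = 0.68×10⁻⁴ K⁻¹
Layer 1: 2.6×10⁻⁴ × 77 × 1.6 = 0.032032 m
77–927 m: 0.22 × 850 × 0.68×10⁻⁴ = 0.012716 m
Δh = 0.032032 + 0.012716 = 0.044748 m

Δh = 44.7 mm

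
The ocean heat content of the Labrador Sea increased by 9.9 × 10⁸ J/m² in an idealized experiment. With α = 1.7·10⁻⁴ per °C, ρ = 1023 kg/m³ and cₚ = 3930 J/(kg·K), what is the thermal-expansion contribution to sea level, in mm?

about 41.9 mm

Δh = αQ/(ρcₚ) = 1.7×10⁻⁴ × 9.9×10⁸ / (1023 × 3930) ≈ 0.041862 m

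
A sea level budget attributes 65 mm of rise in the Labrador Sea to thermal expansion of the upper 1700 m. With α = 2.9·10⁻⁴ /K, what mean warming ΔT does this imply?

about 0.132 K

ΔT = Δh/(αH) = 0.065 / (2.9×10⁻⁴ × 1700) ≈ 0.1318 K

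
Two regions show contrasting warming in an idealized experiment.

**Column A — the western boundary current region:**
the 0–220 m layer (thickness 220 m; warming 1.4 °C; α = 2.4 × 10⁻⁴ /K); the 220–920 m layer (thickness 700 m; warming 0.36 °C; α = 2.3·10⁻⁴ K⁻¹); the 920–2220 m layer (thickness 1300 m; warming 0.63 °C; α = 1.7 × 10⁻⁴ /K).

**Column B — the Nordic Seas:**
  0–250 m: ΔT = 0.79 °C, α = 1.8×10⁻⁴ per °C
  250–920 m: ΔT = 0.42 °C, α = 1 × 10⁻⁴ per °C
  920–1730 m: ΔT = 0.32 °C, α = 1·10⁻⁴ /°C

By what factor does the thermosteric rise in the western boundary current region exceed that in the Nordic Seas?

A 0–220 m: 220 × 2.4×10⁻⁴ × 1.4 = 0.07392 m
A 0.36 × 2.3×10⁻⁴ × 700 = 0.05796 m
A 920–2220 m: 0.63 × 1300 × 1.7×10⁻⁴ = 0.13923 m
A total: 0.27111 m
B 250 × 1.8×10⁻⁴ × 0.79 = 0.03555 m
B 670 × 0.42 × 1×10⁻⁴ = 0.02814 m
B 920–1730 m: 0.32 × 1×10⁻⁴ × 810 = 0.02592 m
B total: 0.08961 m
Ratio: 0.27111 / 0.08961 ≈ 3.025

≈ 3.03×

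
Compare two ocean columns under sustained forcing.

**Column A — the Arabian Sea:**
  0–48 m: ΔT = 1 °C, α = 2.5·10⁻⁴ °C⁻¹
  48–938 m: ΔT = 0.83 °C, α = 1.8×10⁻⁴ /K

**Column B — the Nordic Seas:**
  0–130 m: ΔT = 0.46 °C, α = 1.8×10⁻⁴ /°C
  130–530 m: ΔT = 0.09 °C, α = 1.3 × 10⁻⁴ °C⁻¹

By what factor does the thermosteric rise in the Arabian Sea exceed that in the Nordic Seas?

A 2.5×10⁻⁴ × 1 × 48 = 0.01200 m
A Layer 2: 890 × 0.83 × 1.8×10⁻⁴ = 0.132966 m
A total: 0.144966 m
B Layer 1: 130 × 0.46 × 1.8×10⁻⁴ = 0.010764 m
B 130–530 m: 0.09 × 400 × 1.3×10⁻⁴ = 0.00468 m
B total: 0.015444 m
Ratio: 0.144966 / 0.015444 ≈ 9.387

a factor of 9.4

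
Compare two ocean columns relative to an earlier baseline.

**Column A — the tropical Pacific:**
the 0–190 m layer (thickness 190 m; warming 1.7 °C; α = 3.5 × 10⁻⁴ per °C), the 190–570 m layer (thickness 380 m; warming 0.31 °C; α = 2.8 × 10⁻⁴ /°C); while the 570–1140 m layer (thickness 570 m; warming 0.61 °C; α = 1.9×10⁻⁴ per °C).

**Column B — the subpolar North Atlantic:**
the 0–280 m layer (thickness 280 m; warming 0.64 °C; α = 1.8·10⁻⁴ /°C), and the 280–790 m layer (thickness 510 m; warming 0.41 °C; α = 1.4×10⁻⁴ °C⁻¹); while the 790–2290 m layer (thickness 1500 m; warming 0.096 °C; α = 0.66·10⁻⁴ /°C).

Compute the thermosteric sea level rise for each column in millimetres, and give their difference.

A 0–190 m: 1.7 × 190 × 3.5×10⁻⁴ = 0.11305 m
A 380 × 0.31 × 2.8×10⁻⁴ = 0.032984 m
A 0.61 × 570 × 1.9×10⁻⁴ = 0.066063 m
A total: 0.212097 m
B Layer 1: 0.64 × 1.8×10⁻⁴ × 280 = 0.032256 m
B 280–790 m: 1.4×10⁻⁴ × 0.41 × 510 = 0.029274 m
B 1500 × 0.66×10⁻⁴ × 0.096 = 0.009504 m
B total: 0.071034 m
Difference: 0.212097 − 0.071034 = 0.141063 m

A: 212 mm; B: 71.0 mm; difference 141 mm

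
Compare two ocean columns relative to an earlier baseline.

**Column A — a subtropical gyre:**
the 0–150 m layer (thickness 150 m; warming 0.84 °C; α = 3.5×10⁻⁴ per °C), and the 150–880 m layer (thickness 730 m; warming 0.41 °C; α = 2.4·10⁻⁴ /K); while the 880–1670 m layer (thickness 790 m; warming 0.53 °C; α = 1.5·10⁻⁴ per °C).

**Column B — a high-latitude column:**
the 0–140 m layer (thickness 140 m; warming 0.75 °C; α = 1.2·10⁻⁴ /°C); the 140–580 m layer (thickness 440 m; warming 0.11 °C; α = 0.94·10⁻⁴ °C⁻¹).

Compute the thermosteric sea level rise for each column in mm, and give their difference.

A Layer 1: 0.84 × 3.5×10⁻⁴ × 150 = 0.04410 m
A 150–880 m: 730 × 0.41 × 2.4×10⁻⁴ = 0.071832 m
A 880–1670 m: 790 × 1.5×10⁻⁴ × 0.53 = 0.062805 m
A total: 0.178737 m
B Layer 1: 140 × 1.2×10⁻⁴ × 0.75 = 0.01260 m
B 140–580 m: 0.11 × 0.94×10⁻⁴ × 440 = 0.0045496 m
B total: 0.0171496 m
Difference: 0.178737 − 0.0171496 = 0.1615874 m

A: 180 mm; B: 17 mm; difference 160 mm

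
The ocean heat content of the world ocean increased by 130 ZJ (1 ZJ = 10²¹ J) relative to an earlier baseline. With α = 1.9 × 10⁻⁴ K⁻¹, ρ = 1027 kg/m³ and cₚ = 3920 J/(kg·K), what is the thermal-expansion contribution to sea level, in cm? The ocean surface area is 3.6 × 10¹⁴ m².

Per unit area: Q = 130×10²¹ / (3.6×10¹⁴) ≈ 3.611×10⁸ J/m²
Δh = αQ/(ρcₚ) = 1.9×10⁻⁴ × 3.611×10⁸ / (1027 × 3920) ≈ 0.017042 m

about 1.7 cm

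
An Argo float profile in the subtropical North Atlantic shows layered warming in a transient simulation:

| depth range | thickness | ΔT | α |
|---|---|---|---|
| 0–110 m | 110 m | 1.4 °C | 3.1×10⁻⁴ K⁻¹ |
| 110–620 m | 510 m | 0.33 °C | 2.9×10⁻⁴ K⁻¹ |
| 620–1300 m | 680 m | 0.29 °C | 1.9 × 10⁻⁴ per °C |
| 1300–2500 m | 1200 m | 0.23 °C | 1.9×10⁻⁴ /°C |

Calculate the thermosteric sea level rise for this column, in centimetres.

about 18.6 cm

Layer 1: 1.4 × 110 × 3.1×10⁻⁴ = 0.04774 m
Layer 2: 510 × 2.9×10⁻⁴ × 0.33 = 0.048807 m
1.9×10⁻⁴ × 680 × 0.29 = 0.037468 m
1300–2500 m: 1200 × 1.9×10⁻⁴ × 0.23 = 0.05244 m
Δh = 0.04774 + 0.048807 + 0.037468 + 0.05244 = 0.186455 m ≈ 18.6 cm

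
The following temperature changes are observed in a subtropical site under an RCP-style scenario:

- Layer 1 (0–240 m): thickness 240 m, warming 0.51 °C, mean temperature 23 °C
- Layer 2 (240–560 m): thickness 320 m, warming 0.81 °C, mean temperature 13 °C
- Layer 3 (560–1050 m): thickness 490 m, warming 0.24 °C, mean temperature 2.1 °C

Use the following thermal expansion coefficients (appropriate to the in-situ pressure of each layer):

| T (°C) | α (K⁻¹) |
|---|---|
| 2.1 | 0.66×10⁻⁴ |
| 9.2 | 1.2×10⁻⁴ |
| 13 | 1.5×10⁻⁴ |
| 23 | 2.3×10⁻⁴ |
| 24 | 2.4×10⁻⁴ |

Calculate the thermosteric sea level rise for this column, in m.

Layer 1 at 23 °C → α = 2.3×10⁻⁴ K⁻¹
Layer 2 at 13 °C → α = 1.5×10⁻⁴ K⁻¹
Layer 3 at 2.1 °C → α = 0.66×10⁻⁴ K⁻¹
Layer 1: 240 × 0.51 × 2.3×10⁻⁴ = 0.028152 m
Layer 2: 1.5×10⁻⁴ × 320 × 0.81 = 0.03888 m
490 × 0.66×10⁻⁴ × 0.24 = 0.0077616 m
Δh = 0.028152 + 0.03888 + 0.0077616 = 0.0747936 m

0.0748 m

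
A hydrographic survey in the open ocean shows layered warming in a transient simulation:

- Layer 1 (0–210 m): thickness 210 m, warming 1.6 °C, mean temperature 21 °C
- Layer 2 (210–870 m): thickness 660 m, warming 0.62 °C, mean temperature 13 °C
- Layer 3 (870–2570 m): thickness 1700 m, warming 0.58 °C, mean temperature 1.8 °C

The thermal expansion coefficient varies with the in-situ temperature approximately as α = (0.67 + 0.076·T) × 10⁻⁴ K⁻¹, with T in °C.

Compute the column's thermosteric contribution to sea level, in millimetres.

Layer 1: α = (0.67 + 0.076×21)×10⁻⁴ = 2.266×10⁻⁴ K⁻¹
Layer 2: α = (0.67 + 0.076×13)×10⁻⁴ = 1.658×10⁻⁴ K⁻¹
Layer 3: α = (0.67 + 0.076×1.8)×10⁻⁴ = 0.8068×10⁻⁴ K⁻¹
0–210 m: 1.6 × 210 × 2.266×10⁻⁴ = 0.0761376 m
210–870 m: 0.62 × 1.658×10⁻⁴ × 660 = 0.06784536 m
0.58 × 0.8068×10⁻⁴ × 1700 = 0.07955048 m
Δh = 0.0761376 + 0.06784536 + 0.07955048 = 0.22353344 m ≈ 224 mm

224 mm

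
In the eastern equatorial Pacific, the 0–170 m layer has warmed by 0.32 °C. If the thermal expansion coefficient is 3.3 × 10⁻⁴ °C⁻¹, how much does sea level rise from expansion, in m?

0.0180 m

Δh = αΔT·H = 3.3×10⁻⁴ × 0.32 × 170 = 0.017952 m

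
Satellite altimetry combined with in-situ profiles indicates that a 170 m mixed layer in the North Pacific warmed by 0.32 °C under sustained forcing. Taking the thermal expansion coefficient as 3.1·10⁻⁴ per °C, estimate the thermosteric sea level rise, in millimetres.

about 16.9 mm

Δh = αΔT·H = 3.1×10⁻⁴ × 0.32 × 170 = 0.016864 m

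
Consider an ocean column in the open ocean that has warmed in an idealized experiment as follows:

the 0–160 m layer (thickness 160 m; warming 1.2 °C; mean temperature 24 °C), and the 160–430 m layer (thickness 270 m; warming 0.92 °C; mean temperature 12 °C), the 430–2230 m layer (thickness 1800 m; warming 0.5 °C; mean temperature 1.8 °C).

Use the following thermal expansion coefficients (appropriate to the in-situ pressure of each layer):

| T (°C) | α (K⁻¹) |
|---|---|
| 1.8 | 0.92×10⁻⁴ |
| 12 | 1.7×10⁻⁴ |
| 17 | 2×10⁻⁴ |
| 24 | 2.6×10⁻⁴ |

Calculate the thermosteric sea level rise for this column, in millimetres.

170 mm of thermosteric rise

Layer 1 at 24 °C → α = 2.6×10⁻⁴ K⁻¹
Layer 2 at 12 °C → α = 1.7×10⁻⁴ K⁻¹
Layer 3 at 1.8 °C → α = 0.92×10⁻⁴ K⁻¹
Layer 1: 160 × 1.2 × 2.6×10⁻⁴ = 0.04992 m
270 × 0.92 × 1.7×10⁻⁴ = 0.042228 m
430–2230 m: 0.5 × 1800 × 0.92×10⁻⁴ = 0.08280 m
Δh = 0.04992 + 0.042228 + 0.08280 = 0.174948 m ≈ 170 mm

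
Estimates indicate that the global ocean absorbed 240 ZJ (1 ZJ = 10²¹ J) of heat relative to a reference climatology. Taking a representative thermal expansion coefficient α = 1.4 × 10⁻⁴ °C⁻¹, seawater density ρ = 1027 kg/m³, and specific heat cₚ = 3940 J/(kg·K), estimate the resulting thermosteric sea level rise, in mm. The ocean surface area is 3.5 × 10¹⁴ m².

about 23.7 mm

Per unit area: Q = 240×10²¹ / (3.5×10¹⁴) ≈ 6.857×10⁸ J/m²
Δh = αQ/(ρcₚ) = 1.4×10⁻⁴ × 6.857×10⁸ / (1027 × 3940) ≈ 0.023724 m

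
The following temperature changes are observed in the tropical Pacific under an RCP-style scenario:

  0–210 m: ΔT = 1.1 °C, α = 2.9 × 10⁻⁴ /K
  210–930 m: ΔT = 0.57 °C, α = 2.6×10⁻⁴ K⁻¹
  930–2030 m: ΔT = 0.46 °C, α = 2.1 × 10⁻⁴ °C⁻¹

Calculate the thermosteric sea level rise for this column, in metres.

0.28 m

1.1 × 2.9×10⁻⁴ × 210 = 0.06699 m
210–930 m: 720 × 2.6×10⁻⁴ × 0.57 = 0.106704 m
2.1×10⁻⁴ × 0.46 × 1100 = 0.10626 m
Δh = 0.06699 + 0.106704 + 0.10626 = 0.279954 m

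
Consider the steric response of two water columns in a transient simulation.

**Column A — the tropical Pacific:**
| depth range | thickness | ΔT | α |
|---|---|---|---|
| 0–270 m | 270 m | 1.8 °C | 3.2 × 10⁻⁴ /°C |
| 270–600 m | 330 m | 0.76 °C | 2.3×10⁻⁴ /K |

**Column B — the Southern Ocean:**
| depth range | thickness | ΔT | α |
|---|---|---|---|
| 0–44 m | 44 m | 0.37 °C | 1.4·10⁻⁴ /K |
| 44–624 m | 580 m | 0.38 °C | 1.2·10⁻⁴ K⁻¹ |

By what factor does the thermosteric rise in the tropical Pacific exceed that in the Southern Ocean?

A 1.8 × 3.2×10⁻⁴ × 270 = 0.15552 m
A 270–600 m: 330 × 2.3×10⁻⁴ × 0.76 = 0.057684 m
A total: 0.213204 m
B 44 × 1.4×10⁻⁴ × 0.37 = 0.0022792 m
B 0.38 × 580 × 1.2×10⁻⁴ = 0.026448 m
B total: 0.0287272 m
Ratio: 0.213204 / 0.0287272 ≈ 7.422

7.4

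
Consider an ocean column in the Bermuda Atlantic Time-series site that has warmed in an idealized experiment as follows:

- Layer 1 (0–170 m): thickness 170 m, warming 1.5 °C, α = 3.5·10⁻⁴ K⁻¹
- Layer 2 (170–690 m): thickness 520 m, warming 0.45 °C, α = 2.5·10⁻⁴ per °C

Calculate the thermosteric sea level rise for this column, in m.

Δh ≈ 0.15 m

0–170 m: 3.5×10⁻⁴ × 170 × 1.5 = 0.08925 m
170–690 m: 0.45 × 2.5×10⁻⁴ × 520 = 0.05850 m
Δh = 0.08925 + 0.05850 = 0.14775 m ≈ 0.15 m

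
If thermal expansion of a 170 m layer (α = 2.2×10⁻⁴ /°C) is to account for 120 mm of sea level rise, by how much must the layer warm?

ΔT ≈ 3.21 K

ΔT = Δh/(αH) = 0.12 / (2.2×10⁻⁴ × 170) ≈ 3.209 K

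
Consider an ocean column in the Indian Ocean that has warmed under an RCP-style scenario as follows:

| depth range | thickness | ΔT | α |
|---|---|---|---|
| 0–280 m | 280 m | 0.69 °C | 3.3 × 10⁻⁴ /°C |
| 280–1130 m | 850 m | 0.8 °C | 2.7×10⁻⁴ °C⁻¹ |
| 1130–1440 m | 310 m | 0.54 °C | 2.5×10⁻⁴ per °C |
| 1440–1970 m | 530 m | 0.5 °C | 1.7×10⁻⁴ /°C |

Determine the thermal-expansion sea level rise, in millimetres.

334 mm of thermosteric rise

0–280 m: 0.69 × 3.3×10⁻⁴ × 280 = 0.063756 m
2.7×10⁻⁴ × 850 × 0.8 = 0.18360 m
1130–1440 m: 2.5×10⁻⁴ × 310 × 0.54 = 0.04185 m
0.5 × 530 × 1.7×10⁻⁴ = 0.04505 m
Δh = 0.063756 + 0.18360 + 0.04185 + 0.04505 = 0.334256 m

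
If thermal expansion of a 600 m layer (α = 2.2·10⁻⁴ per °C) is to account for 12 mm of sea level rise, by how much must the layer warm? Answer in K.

ΔT ≈ 0.091 K

ΔT = Δh/(αH) = 0.012 / (2.2×10⁻⁴ × 600) ≈ 0.09091 K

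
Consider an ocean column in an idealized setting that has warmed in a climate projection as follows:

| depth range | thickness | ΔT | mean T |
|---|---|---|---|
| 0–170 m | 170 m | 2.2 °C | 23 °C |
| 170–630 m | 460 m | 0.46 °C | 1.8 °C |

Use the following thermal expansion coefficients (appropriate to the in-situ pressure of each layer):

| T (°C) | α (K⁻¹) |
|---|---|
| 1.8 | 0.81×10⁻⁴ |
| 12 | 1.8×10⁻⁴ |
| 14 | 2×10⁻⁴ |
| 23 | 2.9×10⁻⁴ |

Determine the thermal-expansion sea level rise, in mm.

Layer 1 at 23 °C → α = 2.9×10⁻⁴ K⁻¹
Layer 2 at 1.8 °C → α = 0.81×10⁻⁴ K⁻¹
Layer 1: 2.9×10⁻⁴ × 170 × 2.2 = 0.10846 m
170–630 m: 0.46 × 0.81×10⁻⁴ × 460 = 0.0171396 m
Δh = 0.10846 + 0.0171396 = 0.1255996 m

130 mm of thermosteric rise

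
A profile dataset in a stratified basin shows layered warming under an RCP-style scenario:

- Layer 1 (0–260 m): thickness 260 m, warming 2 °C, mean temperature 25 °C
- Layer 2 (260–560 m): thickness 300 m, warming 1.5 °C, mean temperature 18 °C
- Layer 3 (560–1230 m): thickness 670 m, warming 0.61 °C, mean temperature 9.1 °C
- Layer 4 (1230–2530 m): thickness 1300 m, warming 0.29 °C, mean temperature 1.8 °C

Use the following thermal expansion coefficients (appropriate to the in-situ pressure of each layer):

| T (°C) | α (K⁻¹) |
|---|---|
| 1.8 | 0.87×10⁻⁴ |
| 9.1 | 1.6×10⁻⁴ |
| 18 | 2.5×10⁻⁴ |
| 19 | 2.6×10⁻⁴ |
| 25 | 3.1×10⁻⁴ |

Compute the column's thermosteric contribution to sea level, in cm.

Δh = 37.2 cm

Layer 1 at 25 °C → α = 3.1×10⁻⁴ K⁻¹
Layer 2 at 18 °C → α = 2.5×10⁻⁴ K⁻¹
Layer 3 at 9.1 °C → α = 1.6×10⁻⁴ K⁻¹
Layer 4 at 1.8 °C → α = 0.87×10⁻⁴ K⁻¹
2 × 3.1×10⁻⁴ × 260 = 0.16120 m
Layer 2: 300 × 1.5 × 2.5×10⁻⁴ = 0.11250 m
670 × 0.61 × 1.6×10⁻⁴ = 0.065392 m
0.29 × 0.87×10⁻⁴ × 1300 = 0.032799 m
Δh = 0.16120 + 0.11250 + 0.065392 + 0.032799 = 0.371891 m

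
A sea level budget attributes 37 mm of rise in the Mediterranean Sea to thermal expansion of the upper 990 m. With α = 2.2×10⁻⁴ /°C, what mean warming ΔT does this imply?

ΔT = Δh/(αH) = 0.037 / (2.2×10⁻⁴ × 990) ≈ 0.1699 K

ΔT ≈ 0.170 K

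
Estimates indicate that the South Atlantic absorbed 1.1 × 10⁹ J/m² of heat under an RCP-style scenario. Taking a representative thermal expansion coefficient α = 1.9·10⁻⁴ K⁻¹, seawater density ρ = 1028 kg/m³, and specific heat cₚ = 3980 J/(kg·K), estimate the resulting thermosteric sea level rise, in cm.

Δh = αQ/(ρcₚ) = 1.9×10⁻⁴ × 1.1×10⁹ / (1028 × 3980) ≈ 0.051082 m

Δh ≈ 5.11 cm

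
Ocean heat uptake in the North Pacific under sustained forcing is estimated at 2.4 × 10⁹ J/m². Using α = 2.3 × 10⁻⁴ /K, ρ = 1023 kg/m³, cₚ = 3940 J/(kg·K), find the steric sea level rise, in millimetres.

Δh = 137 mm

Δh = αQ/(ρcₚ) = 2.3×10⁻⁴ × 2.4×10⁹ / (1023 × 3940) ≈ 0.13695 m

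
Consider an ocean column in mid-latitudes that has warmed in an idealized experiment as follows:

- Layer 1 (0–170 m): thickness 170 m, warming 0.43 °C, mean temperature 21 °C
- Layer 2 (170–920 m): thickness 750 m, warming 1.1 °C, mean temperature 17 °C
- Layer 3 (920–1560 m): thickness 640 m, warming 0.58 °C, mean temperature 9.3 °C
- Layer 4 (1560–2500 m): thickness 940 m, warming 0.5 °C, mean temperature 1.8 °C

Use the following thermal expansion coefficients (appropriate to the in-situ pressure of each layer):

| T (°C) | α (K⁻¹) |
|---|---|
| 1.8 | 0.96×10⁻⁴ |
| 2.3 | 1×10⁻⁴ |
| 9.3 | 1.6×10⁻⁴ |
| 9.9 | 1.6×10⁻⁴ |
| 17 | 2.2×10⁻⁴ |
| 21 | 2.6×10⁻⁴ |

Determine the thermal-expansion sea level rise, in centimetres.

Δh ≈ 31 cm

Layer 1 at 21 °C → α = 2.6×10⁻⁴ K⁻¹
Layer 2 at 17 °C → α = 2.2×10⁻⁴ K⁻¹
Layer 3 at 9.3 °C → α = 1.6×10⁻⁴ K⁻¹
Layer 4 at 1.8 °C → α = 0.96×10⁻⁴ K⁻¹
170 × 0.43 × 2.6×10⁻⁴ = 0.019006 m
170–920 m: 2.2×10⁻⁴ × 1.1 × 750 = 0.18150 m
Layer 3: 0.58 × 640 × 1.6×10⁻⁴ = 0.059392 m
940 × 0.96×10⁻⁴ × 0.5 = 0.04512 m
Δh = 0.019006 + 0.18150 + 0.059392 + 0.04512 = 0.305018 m ≈ 31 cm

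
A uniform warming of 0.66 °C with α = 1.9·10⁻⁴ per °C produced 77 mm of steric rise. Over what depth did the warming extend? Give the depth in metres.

H = Δh/(αΔT) = 0.077 / (1.9×10⁻⁴ × 0.66) ≈ 614.0 m

about 614 m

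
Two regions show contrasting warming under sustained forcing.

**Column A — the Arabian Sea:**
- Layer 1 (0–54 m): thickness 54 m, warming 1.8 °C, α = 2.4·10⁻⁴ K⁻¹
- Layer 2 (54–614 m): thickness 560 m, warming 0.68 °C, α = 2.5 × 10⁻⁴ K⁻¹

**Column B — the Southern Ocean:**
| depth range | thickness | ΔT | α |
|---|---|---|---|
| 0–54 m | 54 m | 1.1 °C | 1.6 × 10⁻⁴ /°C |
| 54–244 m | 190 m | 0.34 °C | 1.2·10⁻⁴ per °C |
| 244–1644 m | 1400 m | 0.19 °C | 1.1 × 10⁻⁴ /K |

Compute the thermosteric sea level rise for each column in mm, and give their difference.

A: 120 mm; B: 47 mm; difference 72 mm

A 0–54 m: 1.8 × 54 × 2.4×10⁻⁴ = 0.023328 m
A 54–614 m: 0.68 × 2.5×10⁻⁴ × 560 = 0.09520 m
A total: 0.118528 m
B Layer 1: 1.6×10⁻⁴ × 54 × 1.1 = 0.009504 m
B Layer 2: 1.2×10⁻⁴ × 190 × 0.34 = 0.007752 m
B 244–1644 m: 1.1×10⁻⁴ × 1400 × 0.19 = 0.02926 m
B total: 0.046516 m
Difference: 0.118528 − 0.046516 = 0.072012 m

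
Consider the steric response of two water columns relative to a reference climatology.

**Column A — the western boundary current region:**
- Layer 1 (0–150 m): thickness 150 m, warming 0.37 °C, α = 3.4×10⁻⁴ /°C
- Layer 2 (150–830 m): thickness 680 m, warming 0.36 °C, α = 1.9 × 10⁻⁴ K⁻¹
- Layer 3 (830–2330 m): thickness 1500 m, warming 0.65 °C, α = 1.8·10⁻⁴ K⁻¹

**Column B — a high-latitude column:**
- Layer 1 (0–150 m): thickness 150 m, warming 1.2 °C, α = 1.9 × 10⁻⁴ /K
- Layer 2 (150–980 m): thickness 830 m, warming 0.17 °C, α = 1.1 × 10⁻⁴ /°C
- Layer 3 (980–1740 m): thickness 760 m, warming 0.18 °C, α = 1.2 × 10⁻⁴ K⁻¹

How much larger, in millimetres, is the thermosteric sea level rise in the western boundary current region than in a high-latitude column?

Δh_A − Δh_B ≈ 170 mm

A 150 × 3.4×10⁻⁴ × 0.37 = 0.01887 m
A 150–830 m: 1.9×10⁻⁴ × 680 × 0.36 = 0.046512 m
A 830–2330 m: 1500 × 0.65 × 1.8×10⁻⁴ = 0.17550 m
A total: 0.240882 m
B 0–150 m: 1.2 × 150 × 1.9×10⁻⁴ = 0.03420 m
B 0.17 × 1.1×10⁻⁴ × 830 = 0.015521 m
B Layer 3: 760 × 1.2×10⁻⁴ × 0.18 = 0.016416 m
B total: 0.066137 m
Difference: 0.240882 − 0.066137 = 0.174745 m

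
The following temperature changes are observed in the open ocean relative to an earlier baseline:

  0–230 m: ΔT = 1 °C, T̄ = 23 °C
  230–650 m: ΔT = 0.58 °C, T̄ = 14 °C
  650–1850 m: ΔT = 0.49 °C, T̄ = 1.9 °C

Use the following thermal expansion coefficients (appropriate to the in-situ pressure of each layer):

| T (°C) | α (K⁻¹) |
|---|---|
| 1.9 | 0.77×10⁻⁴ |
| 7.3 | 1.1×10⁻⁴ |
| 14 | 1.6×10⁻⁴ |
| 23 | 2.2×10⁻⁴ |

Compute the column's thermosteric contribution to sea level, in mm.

Δh = 135 mm

Layer 1 at 23 °C → α = 2.2×10⁻⁴ K⁻¹
Layer 2 at 14 °C → α = 1.6×10⁻⁴ K⁻¹
Layer 3 at 1.9 °C → α = 0.77×10⁻⁴ K⁻¹
Layer 1: 1 × 2.2×10⁻⁴ × 230 = 0.05060 m
Layer 2: 1.6×10⁻⁴ × 0.58 × 420 = 0.038976 m
0.77×10⁻⁴ × 1200 × 0.49 = 0.045276 m
Δh = 0.05060 + 0.038976 + 0.045276 = 0.134852 m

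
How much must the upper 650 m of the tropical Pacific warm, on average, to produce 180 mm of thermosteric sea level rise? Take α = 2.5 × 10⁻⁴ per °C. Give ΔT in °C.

ΔT = Δh/(αH) = 0.18 / (2.5×10⁻⁴ × 650) ≈ 1.108 °C

1.11 °C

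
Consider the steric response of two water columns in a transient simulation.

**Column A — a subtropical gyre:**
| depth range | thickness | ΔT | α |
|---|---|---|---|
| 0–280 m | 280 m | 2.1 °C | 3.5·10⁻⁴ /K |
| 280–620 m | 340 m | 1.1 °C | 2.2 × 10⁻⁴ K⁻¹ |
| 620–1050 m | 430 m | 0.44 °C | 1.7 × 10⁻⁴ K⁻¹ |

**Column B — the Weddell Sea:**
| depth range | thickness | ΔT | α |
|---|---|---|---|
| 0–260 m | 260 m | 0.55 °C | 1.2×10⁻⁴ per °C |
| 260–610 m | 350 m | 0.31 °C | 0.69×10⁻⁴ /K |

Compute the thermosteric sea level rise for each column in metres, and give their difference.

Δh_A ≈ 0.320 m, Δh_B ≈ 0.0246 m; difference ≈ 0.296 m

A 2.1 × 280 × 3.5×10⁻⁴ = 0.20580 m
A 280–620 m: 340 × 1.1 × 2.2×10⁻⁴ = 0.08228 m
A 1.7×10⁻⁴ × 430 × 0.44 = 0.032164 m
A total: 0.320244 m
B 1.2×10⁻⁴ × 0.55 × 260 = 0.01716 m
B Layer 2: 0.69×10⁻⁴ × 0.31 × 350 = 0.0074865 m
B total: 0.0246465 m
Difference: 0.320244 − 0.0246465 = 0.2955975 m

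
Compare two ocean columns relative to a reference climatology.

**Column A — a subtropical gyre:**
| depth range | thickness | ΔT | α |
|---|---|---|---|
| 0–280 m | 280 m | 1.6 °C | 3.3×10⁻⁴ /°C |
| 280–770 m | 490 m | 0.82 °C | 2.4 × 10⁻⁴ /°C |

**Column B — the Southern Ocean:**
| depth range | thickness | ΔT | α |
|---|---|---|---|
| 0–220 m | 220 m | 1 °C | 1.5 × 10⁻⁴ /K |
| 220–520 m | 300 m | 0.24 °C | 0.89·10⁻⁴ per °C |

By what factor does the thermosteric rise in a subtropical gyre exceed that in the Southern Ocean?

≈ 6.20×

A 0–280 m: 280 × 3.3×10⁻⁴ × 1.6 = 0.14784 m
A 490 × 0.82 × 2.4×10⁻⁴ = 0.096432 m
A total: 0.244272 m
B Layer 1: 1.5×10⁻⁴ × 1 × 220 = 0.03300 m
B Layer 2: 0.89×10⁻⁴ × 300 × 0.24 = 0.006408 m
B total: 0.039408 m
Ratio: 0.244272 / 0.039408 ≈ 6.199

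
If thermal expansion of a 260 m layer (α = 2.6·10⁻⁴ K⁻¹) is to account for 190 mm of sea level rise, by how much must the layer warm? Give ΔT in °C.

ΔT = Δh/(αH) = 0.19 / (2.6×10⁻⁴ × 260) ≈ 2.811 °C

2.81 °C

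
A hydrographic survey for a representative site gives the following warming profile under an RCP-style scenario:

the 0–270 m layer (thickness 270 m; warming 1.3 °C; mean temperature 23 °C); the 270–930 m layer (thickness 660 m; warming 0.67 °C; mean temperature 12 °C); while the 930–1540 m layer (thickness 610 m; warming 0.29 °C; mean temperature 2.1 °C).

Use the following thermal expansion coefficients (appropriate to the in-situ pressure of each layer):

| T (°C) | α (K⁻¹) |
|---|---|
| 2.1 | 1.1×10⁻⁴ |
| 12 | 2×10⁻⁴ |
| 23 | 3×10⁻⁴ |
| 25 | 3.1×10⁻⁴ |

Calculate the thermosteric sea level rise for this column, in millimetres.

Layer 1 at 23 °C → α = 3×10⁻⁴ K⁻¹
Layer 2 at 12 °C → α = 2×10⁻⁴ K⁻¹
Layer 3 at 2.1 °C → α = 1.1×10⁻⁴ K⁻¹
3×10⁻⁴ × 270 × 1.3 = 0.10530 m
270–930 m: 0.67 × 660 × 2×10⁻⁴ = 0.08844 m
Layer 3: 610 × 1.1×10⁻⁴ × 0.29 = 0.019459 m
Δh = 0.10530 + 0.08844 + 0.019459 = 0.213199 m ≈ 213 mm

Δh = 213 mm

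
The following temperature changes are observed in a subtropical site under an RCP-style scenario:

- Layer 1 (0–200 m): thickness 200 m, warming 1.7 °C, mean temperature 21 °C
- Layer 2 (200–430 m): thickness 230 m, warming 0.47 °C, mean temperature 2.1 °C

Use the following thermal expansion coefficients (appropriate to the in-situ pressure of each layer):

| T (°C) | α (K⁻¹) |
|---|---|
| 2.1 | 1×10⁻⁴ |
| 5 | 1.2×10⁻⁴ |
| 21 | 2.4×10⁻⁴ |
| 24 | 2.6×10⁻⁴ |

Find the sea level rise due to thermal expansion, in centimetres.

Layer 1 at 21 °C → α = 2.4×10⁻⁴ K⁻¹
Layer 2 at 2.1 °C → α = 1×10⁻⁴ K⁻¹
0–200 m: 1.7 × 200 × 2.4×10⁻⁴ = 0.08160 m
0.47 × 1×10⁻⁴ × 230 = 0.01081 m
Δh = 0.08160 + 0.01081 = 0.09241 m

9.24 cm of thermosteric rise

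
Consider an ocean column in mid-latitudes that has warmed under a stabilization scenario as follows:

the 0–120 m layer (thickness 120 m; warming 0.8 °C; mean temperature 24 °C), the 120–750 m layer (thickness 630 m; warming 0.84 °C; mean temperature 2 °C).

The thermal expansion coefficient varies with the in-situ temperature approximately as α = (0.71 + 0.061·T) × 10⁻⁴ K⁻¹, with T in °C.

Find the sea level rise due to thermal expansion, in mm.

Layer 1: α = (0.71 + 0.061×24)×10⁻⁴ = 2.174×10⁻⁴ K⁻¹
Layer 2: α = (0.71 + 0.061×2)×10⁻⁴ = 0.832×10⁻⁴ K⁻¹
Layer 1: 2.174×10⁻⁴ × 120 × 0.8 = 0.0208704 m
120–750 m: 630 × 0.832×10⁻⁴ × 0.84 = 0.04402944 m
Δh = 0.0208704 + 0.04402944 = 0.06489984 m ≈ 64.9 mm

about 64.9 mm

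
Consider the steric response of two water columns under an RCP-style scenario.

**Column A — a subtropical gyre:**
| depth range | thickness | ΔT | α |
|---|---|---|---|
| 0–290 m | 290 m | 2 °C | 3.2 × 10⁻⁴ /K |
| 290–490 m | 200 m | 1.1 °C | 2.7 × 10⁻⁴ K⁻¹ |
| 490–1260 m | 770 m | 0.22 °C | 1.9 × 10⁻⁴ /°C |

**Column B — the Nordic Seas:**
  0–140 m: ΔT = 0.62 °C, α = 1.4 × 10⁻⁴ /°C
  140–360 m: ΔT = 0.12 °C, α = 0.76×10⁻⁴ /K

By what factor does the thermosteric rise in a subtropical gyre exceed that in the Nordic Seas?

A 290 × 2 × 3.2×10⁻⁴ = 0.18560 m
A Layer 2: 2.7×10⁻⁴ × 200 × 1.1 = 0.05940 m
A 1.9×10⁻⁴ × 0.22 × 770 = 0.032186 m
A total: 0.277186 m
B 0–140 m: 0.62 × 1.4×10⁻⁴ × 140 = 0.012152 m
B Layer 2: 0.12 × 220 × 0.76×10⁻⁴ = 0.0020064 m
B total: 0.0141584 m
Ratio: 0.277186 / 0.0141584 ≈ 19.58

a factor of 20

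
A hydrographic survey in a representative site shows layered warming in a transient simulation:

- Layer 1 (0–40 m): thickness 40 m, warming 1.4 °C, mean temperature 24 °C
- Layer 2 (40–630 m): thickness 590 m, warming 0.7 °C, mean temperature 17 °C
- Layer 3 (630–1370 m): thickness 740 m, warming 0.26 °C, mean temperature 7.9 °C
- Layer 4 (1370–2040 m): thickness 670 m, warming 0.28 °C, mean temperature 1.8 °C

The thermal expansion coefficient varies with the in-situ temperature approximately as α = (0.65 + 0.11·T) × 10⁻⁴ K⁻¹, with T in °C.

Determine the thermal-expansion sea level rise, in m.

Δh ≈ 0.168 m

Layer 1: α = (0.65 + 0.11×24)×10⁻⁴ = 3.29×10⁻⁴ K⁻¹
Layer 2: α = (0.65 + 0.11×17)×10⁻⁴ = 2.52×10⁻⁴ K⁻¹
Layer 3: α = (0.65 + 0.11×7.9)×10⁻⁴ = 1.519×10⁻⁴ K⁻¹
Layer 4: α = (0.65 + 0.11×1.8)×10⁻⁴ = 0.848×10⁻⁴ K⁻¹
Layer 1: 40 × 3.29×10⁻⁴ × 1.4 = 0.018424 m
590 × 0.7 × 2.52×10⁻⁴ = 0.104076 m
630–1370 m: 740 × 0.26 × 1.519×10⁻⁴ = 0.02922556 m
1370–2040 m: 670 × 0.28 × 0.848×10⁻⁴ = 0.01590848 m
Δh = 0.018424 + 0.104076 + 0.02922556 + 0.01590848 = 0.16763404 m ≈ 0.168 m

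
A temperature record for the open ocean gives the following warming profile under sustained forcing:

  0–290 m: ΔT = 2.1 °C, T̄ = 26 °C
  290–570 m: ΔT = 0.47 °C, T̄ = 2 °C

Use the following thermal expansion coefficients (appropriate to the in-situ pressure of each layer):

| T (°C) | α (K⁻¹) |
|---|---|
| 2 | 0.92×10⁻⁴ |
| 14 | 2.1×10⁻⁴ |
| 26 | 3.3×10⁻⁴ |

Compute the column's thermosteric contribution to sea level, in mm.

Layer 1 at 26 °C → α = 3.3×10⁻⁴ K⁻¹
Layer 2 at 2 °C → α = 0.92×10⁻⁴ K⁻¹
2.1 × 290 × 3.3×10⁻⁴ = 0.20097 m
0.92×10⁻⁴ × 0.47 × 280 = 0.0121072 m
Δh = 0.20097 + 0.0121072 = 0.2130772 m ≈ 213 mm

213 mm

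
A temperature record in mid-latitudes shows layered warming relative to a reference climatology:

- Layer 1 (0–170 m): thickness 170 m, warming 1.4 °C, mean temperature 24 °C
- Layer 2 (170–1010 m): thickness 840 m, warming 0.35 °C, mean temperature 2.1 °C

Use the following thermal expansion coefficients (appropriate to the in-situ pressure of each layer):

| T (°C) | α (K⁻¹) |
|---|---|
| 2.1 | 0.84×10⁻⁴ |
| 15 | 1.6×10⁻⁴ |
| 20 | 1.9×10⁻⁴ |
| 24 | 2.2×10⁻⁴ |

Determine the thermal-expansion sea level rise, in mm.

about 77.1 mm

Layer 1 at 24 °C → α = 2.2×10⁻⁴ K⁻¹
Layer 2 at 2.1 °C → α = 0.84×10⁻⁴ K⁻¹
1.4 × 2.2×10⁻⁴ × 170 = 0.05236 m
840 × 0.35 × 0.84×10⁻⁴ = 0.024696 m
Δh = 0.05236 + 0.024696 = 0.077056 m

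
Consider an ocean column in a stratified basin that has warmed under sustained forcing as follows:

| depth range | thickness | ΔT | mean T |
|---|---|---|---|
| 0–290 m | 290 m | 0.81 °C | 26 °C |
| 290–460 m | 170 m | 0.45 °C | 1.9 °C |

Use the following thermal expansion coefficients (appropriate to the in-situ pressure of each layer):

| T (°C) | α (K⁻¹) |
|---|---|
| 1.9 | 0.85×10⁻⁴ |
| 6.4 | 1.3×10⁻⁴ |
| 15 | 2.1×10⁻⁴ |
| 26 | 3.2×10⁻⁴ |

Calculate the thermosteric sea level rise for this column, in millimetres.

Layer 1 at 26 °C → α = 3.2×10⁻⁴ K⁻¹
Layer 2 at 1.9 °C → α = 0.85×10⁻⁴ K⁻¹
0.81 × 3.2×10⁻⁴ × 290 = 0.075168 m
290–460 m: 0.85×10⁻⁴ × 0.45 × 170 = 0.0065025 m
Δh = 0.075168 + 0.0065025 = 0.0816705 m ≈ 82 mm

Δh = 82 mm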